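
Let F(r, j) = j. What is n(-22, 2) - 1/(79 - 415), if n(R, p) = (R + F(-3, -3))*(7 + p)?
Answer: -75599/336 ≈ -225.00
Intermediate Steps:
n(R, p) = (-3 + R)*(7 + p) (n(R, p) = (R - 3)*(7 + p) = (-3 + R)*(7 + p))
n(-22, 2) - 1/(79 - 415) = (-21 - 3*2 + 7*(-22) - 22*2) - 1/(79 - 415) = (-21 - 6 - 154 - 44) - 1/(-336) = -225 - 1*(-1/336) = -225 + 1/336 = -75599/336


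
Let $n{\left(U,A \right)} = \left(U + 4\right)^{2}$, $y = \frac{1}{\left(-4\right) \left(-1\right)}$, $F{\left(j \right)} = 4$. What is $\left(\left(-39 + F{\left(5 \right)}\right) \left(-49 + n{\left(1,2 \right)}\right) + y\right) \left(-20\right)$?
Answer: $-16805$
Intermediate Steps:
$y = \frac{1}{4} \approx 0.25$
$n{\left(U,A \right)} = \left(4 + U\right)^{2}$
$\left(\left(-39 + F{\left(5 \right)}\right) \left(-49 + n{\left(1,2 \right)}\right) + y\right) \left(-20\right) = \left(\left(-39 + 4\right) \left(-49 + \left(4 + 1\right)^{2}\right) + \frac{1}{4}\right) \left(-20\right) = \left(- 35 \left(-49 + 5^{2}\right) + \frac{1}{4}\right) \left(-20\right) = \left(- 35 \left(-49 + 25\right) + \frac{1}{4}\right) \left(-20\right) = \left(\left(-35\right) \left(-24\right) + \frac{1}{4}\right) \left(-20\right) = \left(840 + \frac{1}{4}\right) \left(-20\right) = \frac{3361}{4} \left(-20\right) = -16805$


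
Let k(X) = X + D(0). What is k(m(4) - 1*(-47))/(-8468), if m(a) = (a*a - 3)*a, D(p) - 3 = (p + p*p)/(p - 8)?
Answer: -51/4234 ≈ -0.012045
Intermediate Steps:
D(p) = 3 + (p + p²)/(-8 + p) (D(p) = 3 + (p + p*p)/(p - 8) = 3 + (p + p²)/(-8 + p))
m(a) = a*(-3 + a²) (m(a) = (a² - 3)*a = (-3 + a²)*a = a*(-3 + a²))
k(X) = 3 + X (k(X) = X + (-24 + 0² + 4*0)/(-8 + 0) = X + (-24 + 0 + 0)/(-8) = X - ⅛*(-24) = X + 3 = 3 + X)
k(m(4) - 1*(-47))/(-8468) = (3 + (4*(-3 + 4²) - 1*(-47)))/(-8468) = (3 + (4*(-3 + 16) + 47))*(-1/8468) = (3 + (4*13 + 47))*(-1/8468) = (3 + (52 + 47))*(-1/8468) = (3 + 99)*(-1/8468) = 102*(-1/8468) = -51/4234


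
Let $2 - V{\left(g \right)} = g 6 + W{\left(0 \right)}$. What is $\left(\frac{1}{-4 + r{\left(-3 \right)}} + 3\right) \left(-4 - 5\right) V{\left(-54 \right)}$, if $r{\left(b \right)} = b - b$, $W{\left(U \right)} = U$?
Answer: $- \frac{16137}{2} \approx -8068.5$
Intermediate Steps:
$r{\left(b \right)} = 0$
$V{\left(g \right)} = 2 - 6 g$ ($V{\left(g \right)} = 2 - \left(g 6 + 0\right) = 2 - \left(6 g + 0\right) = 2 - 6 g$)
$\left(\frac{1}{-4 + r{\left(-3 \right)}} + 3\right) \left(-4 - 5\right) V{\left(-54 \right)} = \left(\frac{1}{-4 + 0} + 3\right) \left(-4 - 5\right) \left(2 - -324\right) = \left(\frac{1}{-4} + 3\right) \left(-9\right) \left(2 + 324\right) = \left(- \frac{1}{4} + 3\right) \left(-9\right) 326 = \frac{11}{4} \left(-9\right) 326 = \left(- \frac{99}{4}\right) 326 = - \frac{16137}{2}$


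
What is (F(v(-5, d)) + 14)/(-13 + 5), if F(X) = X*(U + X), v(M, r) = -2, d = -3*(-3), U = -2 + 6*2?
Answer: ¼ ≈ 0.25000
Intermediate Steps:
U = 10 (U = -2 + 12 = 10)
d = 9
F(X) = X*(10 + X)
(F(v(-5, d)) + 14)/(-13 + 5) = (-2*(10 - 2) + 14)/(-13 + 5) = (-2*8 + 14)/(-8) = -(-16 + 14)/8 = -⅛*(-2) = ¼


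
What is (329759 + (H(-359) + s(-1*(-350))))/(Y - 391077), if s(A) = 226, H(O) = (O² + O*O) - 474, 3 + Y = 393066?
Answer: 587273/1986 ≈ 295.71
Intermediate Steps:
Y = 393063 (Y = -3 + 393066 = 393063)
H(O) = -474 + 2*O² (H(O) = (O² + O²) - 474 = 2*O² - 474 = -474 + 2*O²)
(329759 + (H(-359) + s(-1*(-350))))/(Y - 391077) = (329759 + ((-474 + 2*(-359)²) + 226))/(393063 - 391077) = (329759 + ((-474 + 2*128881) + 226))/1986 = (329759 + ((-474 + 257762) + 226))*(1/1986) = (329759 + (257288 + 226))*(1/1986) = (329759 + 257514)*(1/1986) = 587273*(1/1986) = 587273/1986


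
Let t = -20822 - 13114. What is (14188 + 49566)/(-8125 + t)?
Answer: -63754/42061 ≈ -1.5158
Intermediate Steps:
t = -33936
(14188 + 49566)/(-8125 + t) = (14188 + 49566)/(-8125 - 33936) = 63754/(-42061) = 63754*(-1/42061) = -63754/42061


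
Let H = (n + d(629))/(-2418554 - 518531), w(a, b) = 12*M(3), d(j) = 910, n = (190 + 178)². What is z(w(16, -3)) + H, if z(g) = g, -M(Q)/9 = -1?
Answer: 317068846/2937085 ≈ 107.95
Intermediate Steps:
M(Q) = 9 (M(Q) = -9*(-1) = 9)
n = 135424 (n = 368² = 135424)
w(a, b) = 108 (w(a, b) = 12*9 = 108)
H = -136334/2937085 (H = (135424 + 910)/(-2418554 - 518531) = 136334/(-2937085) = 136334*(-1/2937085) = -136334/2937085 ≈ -0.046418)
z(w(16, -3)) + H = 108 - 136334/2937085 = 317068846/2937085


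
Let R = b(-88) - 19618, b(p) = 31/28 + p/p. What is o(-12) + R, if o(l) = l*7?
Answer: -551597/28 ≈ -19700.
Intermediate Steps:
b(p) = 59/28 (b(p) = 31*(1/28) + 1 = 31/28 + 1 = 59/28)
o(l) = 7*l
R = -549245/28 (R = 59/28 - 19618 = -549245/28 ≈ -19616.)
o(-12) + R = 7*(-12) - 549245/28 = -84 - 549245/28 = -551597/28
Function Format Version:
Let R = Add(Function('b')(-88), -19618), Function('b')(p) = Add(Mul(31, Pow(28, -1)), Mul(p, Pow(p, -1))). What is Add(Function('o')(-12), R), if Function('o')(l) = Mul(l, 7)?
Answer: Rational(-551597, 28) ≈ -19700.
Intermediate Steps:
Function('b')(p) = Rational(59, 28) (Function('b')(p) = Add(Mul(31, Rational(1, 28)), 1) = Add(Rational(31, 28), 1) = Rational(59, 28))
Function('o')(l) = Mul(7, l)
R = Rational(-549245, 28) (R = Add(Rational(59, 28), -19618) = Rational(-549245, 28) ≈ -19616.)
Add(Function('o')(-12), R) = Add(Mul(7, -12), Rational(-549245, 28)) = Add(-84, Rational(-549245, 28)) = Rational(-551597, 28)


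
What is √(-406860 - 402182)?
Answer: 29*I*√962 ≈ 899.47*I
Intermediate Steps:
√(-406860 - 402182) = √(-809042) = 29*I*√962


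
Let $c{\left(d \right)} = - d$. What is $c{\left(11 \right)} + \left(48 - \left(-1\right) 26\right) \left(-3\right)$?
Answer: $-233$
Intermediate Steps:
$c{\left(11 \right)} + \left(48 - \left(-1\right) 26\right) \left(-3\right) = \left(-1\right) 11 + \left(48 - \left(-1\right) 26\right) \left(-3\right) = -11 + \left(48 - -26\right) \left(-3\right) = -11 + \left(48 + 26\right) \left(-3\right) = -11 + 74 \left(-3\right) = -11 - 222 = -233$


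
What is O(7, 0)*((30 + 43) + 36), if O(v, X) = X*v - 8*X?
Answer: 0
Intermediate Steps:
O(v, X) = -8*X + X*v
O(7, 0)*((30 + 43) + 36) = (0*(-8 + 7))*((30 + 43) + 36) = (0*(-1))*(73 + 36) = 0*109 = 0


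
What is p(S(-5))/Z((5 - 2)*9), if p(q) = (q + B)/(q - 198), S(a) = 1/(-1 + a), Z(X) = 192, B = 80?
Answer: -479/228288 ≈ -0.0020982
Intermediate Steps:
p(q) = (80 + q)/(-198 + q) (p(q) = (q + 80)/(q - 198) = (80 + q)/(-198 + q))
p(S(-5))/Z((5 - 2)*9) = ((80 + 1/(-1 - 5))/(-198 + 1/(-1 - 5)))/192 = ((80 + 1/(-6))/(-198 + 1/(-6)))*(1/192) = ((80 - 1/6)/(-198 - 1/6))*(1/192) = ((479/6)/(-1189/6))*(1/192) = -6/1189*479/6*(1/192) = -479/1189*1/192 = -479/228288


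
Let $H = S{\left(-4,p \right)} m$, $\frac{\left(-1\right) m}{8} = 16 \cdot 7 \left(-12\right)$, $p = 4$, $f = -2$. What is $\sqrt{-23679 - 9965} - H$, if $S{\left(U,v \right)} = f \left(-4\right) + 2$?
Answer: $-107520 + 2 i \sqrt{8411} \approx -1.0752 \cdot 10^{5} + 183.42 i$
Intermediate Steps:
$m = 10752$ ($m = - 8 \cdot 16 \cdot 7 \left(-12\right) = - 8 \cdot 112 \left(-12\right) = \left(-8\right) \left(-1344\right) = 10752$)
$S{\left(U,v \right)} = 10$ ($S{\left(U,v \right)} = \left(-2\right) \left(-4\right) + 2 = 8 + 2 = 10$)
$H = 107520$ ($H = 10 \cdot 10752 = 107520$)
$\sqrt{-23679 - 9965} - H = \sqrt{-23679 - 9965} - 107520 = \sqrt{-33644} - 107520 = 2 i \sqrt{8411} - 107520 = -107520 + 2 i \sqrt{8411}$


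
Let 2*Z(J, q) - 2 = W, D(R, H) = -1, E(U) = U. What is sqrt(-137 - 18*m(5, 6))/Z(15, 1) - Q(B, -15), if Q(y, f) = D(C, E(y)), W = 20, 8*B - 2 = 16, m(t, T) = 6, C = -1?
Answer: 1 + 7*I*sqrt(5)/11 ≈ 1.0 + 1.423*I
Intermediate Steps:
B = 9/4 (B = 1/4 + (1/8)*16 = 1/4 + 2 = 9/4 ≈ 2.2500)
Q(y, f) = -1
Z(J, q) = 11 (Z(J, q) = 1 + (1/2)*20 = 1 + 10 = 11)
sqrt(-137 - 18*m(5, 6))/Z(15, 1) - Q(B, -15) = sqrt(-137 - 18*6)/11 - 1*(-1) = sqrt(-137 - 108)*(1/11) + 1 = sqrt(-245)*(1/11) + 1 = (7*I*sqrt(5))*(1/11) + 1 = 7*I*sqrt(5)/11 + 1 = 1 + 7*I*sqrt(5)/11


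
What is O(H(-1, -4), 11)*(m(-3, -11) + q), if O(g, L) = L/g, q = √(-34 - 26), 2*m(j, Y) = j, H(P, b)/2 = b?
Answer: 33/16 - 11*I*√15/4 ≈ 2.0625 - 10.651*I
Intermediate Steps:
H(P, b) = 2*b
m(j, Y) = j/2
q = 2*I*√15 (q = √(-60) = 2*I*√15 ≈ 7.746*I)
O(H(-1, -4), 11)*(m(-3, -11) + q) = (11/((2*(-4))))*((½)*(-3) + 2*I*√15) = (11/(-8))*(-3/2 + 2*I*√15) = (11*(-⅛))*(-3/2 + 2*I*√15) = -11*(-3/2 + 2*I*√15)/8 = 33/16 - 11*I*√15/4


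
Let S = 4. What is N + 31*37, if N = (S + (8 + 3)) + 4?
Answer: 1166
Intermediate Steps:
N = 19 (N = (4 + (8 + 3)) + 4 = (4 + 11) + 4 = 15 + 4 = 19)
N + 31*37 = 19 + 31*37 = 19 + 1147 = 1166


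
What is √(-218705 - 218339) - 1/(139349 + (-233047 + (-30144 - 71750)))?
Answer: 1/195592 + 2*I*√109261 ≈ 5.1127e-6 + 661.09*I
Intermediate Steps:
√(-218705 - 218339) - 1/(139349 + (-233047 + (-30144 - 71750))) = √(-437044) - 1/(139349 + (-233047 - 101894)) = 2*I*√109261 - 1/(139349 - 334941) = 2*I*√109261 - 1/(-195592) = 2*I*√109261 - 1*(-1/195592) = 2*I*√109261 + 1/195592 = 1/195592 + 2*I*√109261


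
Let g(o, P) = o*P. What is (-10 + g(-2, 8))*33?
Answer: -858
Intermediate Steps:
g(o, P) = P*o
(-10 + g(-2, 8))*33 = (-10 + 8*(-2))*33 = (-10 - 16)*33 = -26*33 = -858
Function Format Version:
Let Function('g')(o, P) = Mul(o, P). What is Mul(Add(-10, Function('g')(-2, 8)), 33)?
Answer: -858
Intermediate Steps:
Function('g')(o, P) = Mul(P, o)
Mul(Add(-10, Function('g')(-2, 8)), 33) = Mul(Add(-10, Mul(8, -2)), 33) = Mul(Add(-10, -16), 33) = Mul(-26, 33) = -858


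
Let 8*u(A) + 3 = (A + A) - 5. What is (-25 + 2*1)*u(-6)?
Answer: 115/2 ≈ 57.500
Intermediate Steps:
u(A) = -1 + A/4 (u(A) = -3/8 + ((A + A) - 5)/8 = -3/8 + (2*A - 5)/8 = -3/8 + (-5 + 2*A)/8 = -3/8 + (-5/8 + A/4) = -1 + A/4)
(-25 + 2*1)*u(-6) = (-25 + 2*1)*(-1 + (1/4)*(-6)) = (-25 + 2)*(-1 - 3/2) = -23*(-5/2) = 115/2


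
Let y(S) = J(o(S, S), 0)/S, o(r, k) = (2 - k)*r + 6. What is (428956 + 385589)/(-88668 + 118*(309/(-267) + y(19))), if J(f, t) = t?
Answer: -72494505/7903606 ≈ -9.1723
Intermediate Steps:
o(r, k) = 6 + r*(2 - k) (o(r, k) = r*(2 - k) + 6 = 6 + r*(2 - k))
y(S) = 0 (y(S) = 0/S = 0)
(428956 + 385589)/(-88668 + 118*(309/(-267) + y(19))) = (428956 + 385589)/(-88668 + 118*(309/(-267) + 0)) = 814545/(-88668 + 118*(309*(-1/267) + 0)) = 814545/(-88668 + 118*(-103/89 + 0)) = 814545/(-88668 + 118*(-103/89)) = 814545/(-88668 - 12154/89) = 814545/(-7903606/89) = 814545*(-89/7903606) = -72494505/7903606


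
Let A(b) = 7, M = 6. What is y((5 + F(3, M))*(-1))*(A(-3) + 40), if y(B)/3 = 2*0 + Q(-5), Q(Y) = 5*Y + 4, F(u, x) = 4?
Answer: -2961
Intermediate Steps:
Q(Y) = 4 + 5*Y
y(B) = -63 (y(B) = 3*(2*0 + (4 + 5*(-5))) = 3*(0 + (4 - 25)) = 3*(0 - 21) = 3*(-21) = -63)
y((5 + F(3, M))*(-1))*(A(-3) + 40) = -63*(7 + 40) = -63*47 = -2961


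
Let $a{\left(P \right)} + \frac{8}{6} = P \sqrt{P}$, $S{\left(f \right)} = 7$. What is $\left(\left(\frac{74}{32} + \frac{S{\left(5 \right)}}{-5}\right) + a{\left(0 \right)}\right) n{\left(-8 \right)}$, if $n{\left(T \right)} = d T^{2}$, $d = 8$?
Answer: $- \frac{3232}{15} \approx -215.47$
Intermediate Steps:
$n{\left(T \right)} = 8 T^{2}$
$a{\left(P \right)} = - \frac{4}{3} + P^{\frac{3}{2}}$ ($a{\left(P \right)} = - \frac{4}{3} + P \sqrt{P} = - \frac{4}{3} + P^{\frac{3}{2}}$)
$\left(\left(\frac{74}{32} + \frac{S{\left(5 \right)}}{-5}\right) + a{\left(0 \right)}\right) n{\left(-8 \right)} = \left(\left(\frac{74}{32} + \frac{7}{-5}\right) - \left(\frac{4}{3} - 0^{\frac{3}{2}}\right)\right) 8 \left(-8\right)^{2} = \left(\left(74 \cdot \frac{1}{32} + 7 \left(- \frac{1}{5}\right)\right) + \left(- \frac{4}{3} + 0\right)\right) 8 \cdot 64 = \left(\left(\frac{37}{16} - \frac{7}{5}\right) - \frac{4}{3}\right) 512 = \left(\frac{73}{80} - \frac{4}{3}\right) 512 = \left(- \frac{101}{240}\right) 512 = - \frac{3232}{15}$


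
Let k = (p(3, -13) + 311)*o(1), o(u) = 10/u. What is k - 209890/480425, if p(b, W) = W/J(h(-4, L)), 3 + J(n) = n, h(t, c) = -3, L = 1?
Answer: 902592641/288255 ≈ 3131.2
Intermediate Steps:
J(n) = -3 + n
p(b, W) = -W/6 (p(b, W) = W/(-3 - 3) = W/(-6) = W*(-⅙) = -W/6)
k = 9395/3 (k = (-⅙*(-13) + 311)*(10/1) = (13/6 + 311)*(10*1) = (1879/6)*10 = 9395/3 ≈ 3131.7)
k - 209890/480425 = 9395/3 - 209890/480425 = 9395/3 - 1*41978/96085 = 9395/3 - 41978/96085 = 902592641/288255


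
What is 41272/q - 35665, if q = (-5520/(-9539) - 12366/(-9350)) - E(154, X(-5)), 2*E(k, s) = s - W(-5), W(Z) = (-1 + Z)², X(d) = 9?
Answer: -45309533960285/1373631549 ≈ -32985.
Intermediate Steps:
E(k, s) = -18 + s/2 (E(k, s) = (s - (-1 - 5)²)/2 = (s - 1*(-6)²)/2 = (s - 1*36)/2 = (s - 36)/2 = (-36 + s)/2 = -18 + s/2)
q = 1373631549/89189650 (q = (-5520/(-9539) - 12366/(-9350)) - (-18 + (½)*9) = (-5520*(-1/9539) - 12366*(-1/9350)) - (-18 + 9/2) = (5520/9539 + 6183/4675) - 1*(-27/2) = 84785637/44594825 + 27/2 = 1373631549/89189650 ≈ 15.401)
41272/q - 35665 = 41272/(1373631549/89189650) - 35665 = 41272*(89189650/1373631549) - 35665 = 3681035234800/1373631549 - 35665 = -45309533960285/1373631549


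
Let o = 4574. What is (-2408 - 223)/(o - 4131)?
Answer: -2631/443 ≈ -5.9390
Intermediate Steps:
(-2408 - 223)/(o - 4131) = (-2408 - 223)/(4574 - 4131) = -2631/443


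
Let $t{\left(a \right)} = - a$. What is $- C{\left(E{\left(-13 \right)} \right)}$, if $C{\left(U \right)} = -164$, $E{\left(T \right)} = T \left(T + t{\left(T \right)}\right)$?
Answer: $164$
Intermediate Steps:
$E{\left(T \right)} = 0$ ($E{\left(T \right)} = T \left(T - T\right) = T 0 = 0$)
$- C{\left(E{\left(-13 \right)} \right)} = \left(-1\right) \left(-164\right) = 164$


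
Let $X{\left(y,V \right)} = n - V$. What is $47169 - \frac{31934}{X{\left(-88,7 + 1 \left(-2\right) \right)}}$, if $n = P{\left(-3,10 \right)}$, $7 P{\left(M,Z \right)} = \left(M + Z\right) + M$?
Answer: $\frac{1685777}{31} \approx 54380.0$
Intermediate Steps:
$P{\left(M,Z \right)} = \frac{Z}{7} + \frac{2 M}{7}$ ($P{\left(M,Z \right)} = \frac{\left(M + Z\right) + M}{7} = \frac{Z + 2 M}{7} = \frac{Z}{7} + \frac{2 M}{7}$)
$n = \frac{4}{7}$ ($n = \frac{1}{7} \cdot 10 + \frac{2}{7} \left(-3\right) = \frac{10}{7} - \frac{6}{7} = \frac{4}{7} \approx 0.57143$)
$X{\left(y,V \right)} = \frac{4}{7} - V$
$47169 - \frac{31934}{X{\left(-88,7 + 1 \left(-2\right) \right)}} = 47169 - \frac{31934}{\frac{4}{7} - \left(7 + 1 \left(-2\right)\right)} = 47169 - \frac{31934}{\frac{4}{7} - \left(7 - 2\right)} = 47169 - \frac{31934}{\frac{4}{7} - 5} = 47169 - \frac{31934}{- \frac{31}{7}} = 47169 - - \frac{223538}{31} = 47169 + \frac{223538}{31} = \frac{1685777}{31}$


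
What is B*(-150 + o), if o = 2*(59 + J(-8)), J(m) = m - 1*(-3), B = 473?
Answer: -19866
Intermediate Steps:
J(m) = 3 + m (J(m) = m + 3 = 3 + m)
o = 108 (o = 2*(59 + (3 - 8)) = 2*(59 - 5) = 2*54 = 108)
B*(-150 + o) = 473*(-150 + 108) = 473*(-42) = -19866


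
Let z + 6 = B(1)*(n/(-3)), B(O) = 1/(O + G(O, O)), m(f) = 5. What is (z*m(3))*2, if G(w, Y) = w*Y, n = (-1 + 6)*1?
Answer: -205/3 ≈ -68.333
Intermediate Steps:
n = 5 (n = 5*1 = 5)
G(w, Y) = Y*w
B(O) = 1/(O + O²) (B(O) = 1/(O + O*O) = 1/(O + O²))
z = -41/6 (z = -6 + (1/(1*(1 + 1)))*(5/(-3)) = -6 + (1/2)*(5*(-⅓)) = -6 + (1*(½))*(-5/3) = -6 + (½)*(-5/3) = -6 - ⅚ = -41/6 ≈ -6.8333)
(z*m(3))*2 = -41/6*5*2 = -205/6*2 = -205/3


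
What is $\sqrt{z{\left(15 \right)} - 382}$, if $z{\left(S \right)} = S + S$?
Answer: $4 i \sqrt{22} \approx 18.762 i$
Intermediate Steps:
$z{\left(S \right)} = 2 S$
$\sqrt{z{\left(15 \right)} - 382} = \sqrt{2 \cdot 15 - 382} = \sqrt{30 - 382} = \sqrt{-352} = 4 i \sqrt{22}$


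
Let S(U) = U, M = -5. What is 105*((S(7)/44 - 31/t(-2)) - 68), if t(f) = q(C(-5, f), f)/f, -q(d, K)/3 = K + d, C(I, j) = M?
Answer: -299785/44 ≈ -6813.3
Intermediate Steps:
C(I, j) = -5
q(d, K) = -3*K - 3*d (q(d, K) = -3*(K + d) = -3*K - 3*d)
t(f) = (15 - 3*f)/f (t(f) = (-3*f - 3*(-5))/f = (-3*f + 15)/f = (15 - 3*f)/f)
105*((S(7)/44 - 31/t(-2)) - 68) = 105*((7/44 - 31/(-3 + 15/(-2))) - 68) = 105*((7*(1/44) - 31/(-3 + 15*(-½))) - 68) = 105*((7/44 - 31/(-3 - 15/2)) - 68) = 105*((7/44 - 31/(-21/2)) - 68) = 105*((7/44 - 31*(-2/21)) - 68) = 105*((7/44 + 62/21) - 68) = 105*(2875/924 - 68) = 105*(-59957/924) = -299785/44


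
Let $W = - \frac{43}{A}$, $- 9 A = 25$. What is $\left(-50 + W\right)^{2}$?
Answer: $\frac{744769}{625} \approx 1191.6$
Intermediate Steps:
$A = - \frac{25}{9}$ ($A = \left(- \frac{1}{9}\right) 25 = - \frac{25}{9} \approx -2.7778$)
$W = \frac{387}{25}$ ($W = - \frac{43}{- \frac{25}{9}} = \left(-43\right) \left(- \frac{9}{25}\right) = \frac{387}{25} \approx 15.48$)
$\left(-50 + W\right)^{2} = \left(-50 + \frac{387}{25}\right)^{2} = \left(- \frac{863}{25}\right)^{2} = \frac{744769}{625}$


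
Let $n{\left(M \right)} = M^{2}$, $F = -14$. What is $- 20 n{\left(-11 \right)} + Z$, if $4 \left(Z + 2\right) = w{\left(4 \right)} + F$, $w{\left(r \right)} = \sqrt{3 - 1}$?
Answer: $- \frac{4851}{2} + \frac{\sqrt{2}}{4} \approx -2425.1$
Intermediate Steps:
$w{\left(r \right)} = \sqrt{2}$
$Z = - \frac{11}{2} + \frac{\sqrt{2}}{4}$ ($Z = -2 + \frac{\sqrt{2} - 14}{4} = -2 + \frac{-14 + \sqrt{2}}{4} = -2 - \left(\frac{7}{2} - \frac{\sqrt{2}}{4}\right) = - \frac{11}{2} + \frac{\sqrt{2}}{4} \approx -5.1464$)
$- 20 n{\left(-11 \right)} + Z = - 20 \left(-11\right)^{2} - \left(\frac{11}{2} - \frac{\sqrt{2}}{4}\right) = \left(-20\right) 121 - \left(\frac{11}{2} - \frac{\sqrt{2}}{4}\right) = -2420 - \left(\frac{11}{2} - \frac{\sqrt{2}}{4}\right) = - \frac{4851}{2} + \frac{\sqrt{2}}{4}$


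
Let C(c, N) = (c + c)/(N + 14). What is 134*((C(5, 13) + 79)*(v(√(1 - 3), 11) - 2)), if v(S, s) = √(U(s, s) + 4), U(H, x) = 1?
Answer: -574324/27 + 287162*√5/27 ≈ 2510.7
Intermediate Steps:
C(c, N) = 2*c/(14 + N) (C(c, N) = (2*c)/(14 + N) = 2*c/(14 + N))
v(S, s) = √5 (v(S, s) = √(1 + 4) = √5)
134*((C(5, 13) + 79)*(v(√(1 - 3), 11) - 2)) = 134*((2*5/(14 + 13) + 79)*(√5 - 2)) = 134*((2*5/27 + 79)*(-2 + √5)) = 134*((2*5*(1/27) + 79)*(-2 + √5)) = 134*((10/27 + 79)*(-2 + √5)) = 134*(2143*(-2 + √5)/27) = 134*(-4286/27 + 2143*√5/27) = -574324/27 + 287162*√5/27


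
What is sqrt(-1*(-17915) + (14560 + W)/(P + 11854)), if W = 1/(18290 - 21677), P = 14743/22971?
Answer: sqrt(1693445192898335172726344074)/307441351033 ≈ 133.85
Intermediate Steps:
P = 14743/22971 (P = 14743*(1/22971) = 14743/22971 ≈ 0.64181)
W = -1/3387 (W = 1/(-3387) = -1/3387 ≈ -0.00029525)
sqrt(-1*(-17915) + (14560 + W)/(P + 11854)) = sqrt(-1*(-17915) + (14560 - 1/3387)/(14743/22971 + 11854)) = sqrt(17915 + 49314719/(3387*(272312977/22971))) = sqrt(17915 + (49314719/3387)*(22971/272312977)) = sqrt(17915 + 377602803383/307441351033) = sqrt(5508189406559578/307441351033) = sqrt(1693445192898335172726344074)/307441351033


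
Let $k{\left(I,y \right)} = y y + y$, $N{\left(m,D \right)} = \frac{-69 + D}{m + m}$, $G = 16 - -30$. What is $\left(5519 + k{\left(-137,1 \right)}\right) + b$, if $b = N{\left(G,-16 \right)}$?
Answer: $\frac{507847}{92} \approx 5520.1$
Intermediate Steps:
$G = 46$ ($G = 16 + 30 = 46$)
$N{\left(m,D \right)} = \frac{-69 + D}{2 m}$
$b = - \frac{85}{92}$ ($b = \frac{-69 - 16}{2 \cdot 46} = \frac{1}{2} \cdot \frac{1}{46} \left(-85\right) = - \frac{85}{92} \approx -0.92391$)
$k{\left(I,y \right)} = y + y^{2}$ ($k{\left(I,y \right)} = y^{2} + y = y + y^{2}$)
$\left(5519 + k{\left(-137,1 \right)}\right) + b = \left(5519 + 1 \left(1 + 1\right)\right) - \frac{85}{92} = \left(5519 + 1 \cdot 2\right) - \frac{85}{92} = \left(5519 + 2\right) - \frac{85}{92} = 5521 - \frac{85}{92} = \frac{507847}{92}$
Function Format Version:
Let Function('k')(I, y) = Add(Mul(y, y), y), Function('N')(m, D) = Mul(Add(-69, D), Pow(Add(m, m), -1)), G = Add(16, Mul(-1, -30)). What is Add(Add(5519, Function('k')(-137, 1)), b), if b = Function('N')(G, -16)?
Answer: Rational(507847, 92) ≈ 5520.1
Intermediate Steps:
G = 46 (G = Add(16, 30) = 46)
Function('N')(m, D) = Mul(Rational(1, 2), Pow(m, -1), Add(-69, D)) (Function('N')(m, D) = Mul(Add(-69, D), Pow(Mul(2, m), -1)) = Mul(Add(-69, D), Mul(Rational(1, 2), Pow(m, -1))) = Mul(Rational(1, 2), Pow(m, -1), Add(-69, D)))
b = Rational(-85, 92) (b = Mul(Rational(1, 2), Pow(46, -1), Add(-69, -16)) = Mul(Rational(1, 2), Rational(1, 46), -85) = Rational(-85, 92) ≈ -0.92391)
Function('k')(I, y) = Add(y, Pow(y, 2)) (Function('k')(I, y) = Add(Pow(y, 2), y) = Add(y, Pow(y, 2)))
Add(Add(5519, Function('k')(-137, 1)), b) = Add(Add(5519, Mul(1, Add(1, 1))), Rational(-85, 92)) = Add(Add(5519, Mul(1, 2)), Rational(-85, 92)) = Add(Add(5519, 2), Rational(-85, 92)) = Add(5521, Rational(-85, 92)) = Rational(507847, 92)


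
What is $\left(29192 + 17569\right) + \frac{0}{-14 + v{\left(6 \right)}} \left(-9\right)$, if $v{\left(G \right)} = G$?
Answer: $46761$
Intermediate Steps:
$\left(29192 + 17569\right) + \frac{0}{-14 + v{\left(6 \right)}} \left(-9\right) = \left(29192 + 17569\right) + \frac{0}{-14 + 6} \left(-9\right) = 46761 + \frac{0}{-8} \left(-9\right) = 46761 + 0 \left(- \frac{1}{8}\right) \left(-9\right) = 46761 + 0 \left(-9\right) = 46761 + 0 = 46761$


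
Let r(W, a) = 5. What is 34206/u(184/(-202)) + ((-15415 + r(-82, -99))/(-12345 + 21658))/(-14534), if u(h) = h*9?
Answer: -581624059643/139395594 ≈ -4172.5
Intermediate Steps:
u(h) = 9*h
34206/u(184/(-202)) + ((-15415 + r(-82, -99))/(-12345 + 21658))/(-14534) = 34206/((9*(184/(-202)))) + ((-15415 + 5)/(-12345 + 21658))/(-14534) = 34206/((9*(184*(-1/202)))) - 15410/9313*(-1/14534) = 34206/((9*(-92/101))) - 15410*1/9313*(-1/14534) = 34206/(-828/101) - 230/139*(-1/14534) = 34206*(-101/828) + 115/1010113 = -575801/138 + 115/1010113 = -581624059643/139395594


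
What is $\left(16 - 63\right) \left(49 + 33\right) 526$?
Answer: $-2027204$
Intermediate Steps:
$\left(16 - 63\right) \left(49 + 33\right) 526 = \left(-47\right) 82 \cdot 526 = \left(-3854\right) 526 = -2027204$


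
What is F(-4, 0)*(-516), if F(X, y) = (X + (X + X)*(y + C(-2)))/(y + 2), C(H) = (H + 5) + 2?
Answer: 11352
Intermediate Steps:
C(H) = 7 + H (C(H) = (5 + H) + 2 = 7 + H)
F(X, y) = (X + 2*X*(5 + y))/(2 + y) (F(X, y) = (X + (X + X)*(y + (7 - 2)))/(y + 2) = (X + (2*X)*(y + 5))/(2 + y) = (X + (2*X)*(5 + y))/(2 + y) = (X + 2*X*(5 + y))/(2 + y))
F(-4, 0)*(-516) = -4*(11 + 2*0)/(2 + 0)*(-516) = -4*(11 + 0)/2*(-516) = -4*½*11*(-516) = -22*(-516) = 11352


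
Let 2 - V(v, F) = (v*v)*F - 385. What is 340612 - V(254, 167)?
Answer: 11114397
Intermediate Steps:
V(v, F) = 387 - F*v**2 (V(v, F) = 2 - ((v*v)*F - 385) = 2 - (v**2*F - 385) = 2 - (F*v**2 - 385) = 2 - (-385 + F*v**2) = 2 + (385 - F*v**2) = 387 - F*v**2)
340612 - V(254, 167) = 340612 - (387 - 1*167*254**2) = 340612 - (387 - 1*167*64516) = 340612 - (387 - 10774172) = 340612 - 1*(-10773785) = 340612 + 10773785 = 11114397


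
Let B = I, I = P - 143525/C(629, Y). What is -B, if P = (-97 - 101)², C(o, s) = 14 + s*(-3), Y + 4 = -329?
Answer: -39570127/1013 ≈ -39062.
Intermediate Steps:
Y = -333 (Y = -4 - 329 = -333)
C(o, s) = 14 - 3*s
P = 39204 (P = (-198)² = 39204)
I = 39570127/1013 (I = 39204 - 143525/(14 - 3*(-333)) = 39204 - 143525/(14 + 999) = 39204 - 143525/1013 = 39570127/1013 ≈ 39062.)
B = 39570127/1013 ≈ 39062.
-B = -1*39570127/1013 = -39570127/1013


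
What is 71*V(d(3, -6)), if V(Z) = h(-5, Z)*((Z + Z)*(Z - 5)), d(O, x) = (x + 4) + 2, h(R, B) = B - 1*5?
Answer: 0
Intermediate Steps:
h(R, B) = -5 + B (h(R, B) = B - 5 = -5 + B)
d(O, x) = 6 + x (d(O, x) = (4 + x) + 2 = 6 + x)
V(Z) = 2*Z*(-5 + Z)² (V(Z) = (-5 + Z)*((Z + Z)*(Z - 5)) = (-5 + Z)*((2*Z)*(-5 + Z)) = (-5 + Z)*(2*Z*(-5 + Z)) = 2*Z*(-5 + Z)²)
71*V(d(3, -6)) = 71*(2*(6 - 6)*(-5 + (6 - 6))²) = 71*(2*0*(-5 + 0)²) = 71*(2*0*(-5)²) = 71*(2*0*25) = 71*0 = 0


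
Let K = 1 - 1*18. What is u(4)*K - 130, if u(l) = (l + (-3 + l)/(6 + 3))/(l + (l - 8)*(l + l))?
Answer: -32131/252 ≈ -127.50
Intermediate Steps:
K = -17 (K = 1 - 18 = -17)
u(l) = (-⅓ + 10*l/9)/(l + 2*l*(-8 + l)) (u(l) = (l + (-3 + l)/9)/(l + (-8 + l)*(2*l)) = (l + (-3 + l)*(⅑))/(l + 2*l*(-8 + l)) = (l + (-⅓ + l/9))/(l + 2*l*(-8 + l)) = (-⅓ + 10*l/9)/(l + 2*l*(-8 + l)))
u(4)*K - 130 = ((⅑)*(-3 + 10*4)/(4*(-15 + 2*4)))*(-17) - 130 = ((⅑)*(¼)*(-3 + 40)/(-15 + 8))*(-17) - 130 = ((⅑)*(¼)*37/(-7))*(-17) - 130 = ((⅑)*(¼)*(-⅐)*37)*(-17) - 130 = -37/252*(-17) - 130 = 629/252 - 130 = -32131/252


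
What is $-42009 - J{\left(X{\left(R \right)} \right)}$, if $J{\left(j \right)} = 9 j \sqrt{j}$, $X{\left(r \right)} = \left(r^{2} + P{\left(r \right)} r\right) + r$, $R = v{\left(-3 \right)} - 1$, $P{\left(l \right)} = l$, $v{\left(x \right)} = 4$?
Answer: $-42009 - 189 \sqrt{21} \approx -42875.0$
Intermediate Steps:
$R = 3$ ($R = 4 - 1 = 3$)
$X{\left(r \right)} = r + 2 r^{2}$ ($X{\left(r \right)} = \left(r^{2} + r r\right) + r = \left(r^{2} + r^{2}\right) + r = 2 r^{2} + r = r + 2 r^{2}$)
$J{\left(j \right)} = 9 j^{\frac{3}{2}}$
$-42009 - J{\left(X{\left(R \right)} \right)} = -42009 - 9 \left(3 \left(1 + 2 \cdot 3\right)\right)^{\frac{3}{2}} = -42009 - 9 \left(3 \left(1 + 6\right)\right)^{\frac{3}{2}} = -42009 - 9 \left(3 \cdot 7\right)^{\frac{3}{2}} = -42009 - 9 \cdot 21^{\frac{3}{2}} = -42009 - 9 \cdot 21 \sqrt{21} = -42009 - 189 \sqrt{21}$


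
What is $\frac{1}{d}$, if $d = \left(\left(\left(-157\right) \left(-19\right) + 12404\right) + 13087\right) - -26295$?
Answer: $\frac{1}{54769} \approx 1.8258 \cdot 10^{-5}$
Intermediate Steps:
$d = 54769$ ($d = \left(\left(2983 + 12404\right) + 13087\right) + 26295 = \left(15387 + 13087\right) + 26295 = 28474 + 26295 = 54769$)
$\frac{1}{d} = \frac{1}{54769}$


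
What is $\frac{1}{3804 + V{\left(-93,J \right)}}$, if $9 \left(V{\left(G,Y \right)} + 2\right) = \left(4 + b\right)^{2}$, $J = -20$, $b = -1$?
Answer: $\frac{1}{3803} \approx 0.00026295$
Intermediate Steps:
$V{\left(G,Y \right)} = -1$ ($V{\left(G,Y \right)} = -2 + \frac{\left(4 - 1\right)^{2}}{9} = -2 + \frac{3^{2}}{9} = -2 + \frac{1}{9} \cdot 9 = -2 + 1 = -1$)
$\frac{1}{3804 + V{\left(-93,J \right)}} = \frac{1}{3804 - 1} = \frac{1}{3803}$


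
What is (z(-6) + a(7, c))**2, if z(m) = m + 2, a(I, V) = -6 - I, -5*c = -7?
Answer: 289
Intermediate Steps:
c = 7/5 (c = -1/5*(-7) = 7/5 ≈ 1.4000)
z(m) = 2 + m
(z(-6) + a(7, c))**2 = ((2 - 6) + (-6 - 1*7))**2 = (-4 + (-6 - 7))**2 = (-4 - 13)**2 = (-17)**2 = 289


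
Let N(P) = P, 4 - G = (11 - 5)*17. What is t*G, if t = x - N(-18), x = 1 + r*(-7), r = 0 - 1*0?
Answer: -1862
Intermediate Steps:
G = -98 (G = 4 - (11 - 5)*17 = 4 - 6*17 = 4 - 1*102 = 4 - 102 = -98)
r = 0 (r = 0 + 0 = 0)
x = 1 (x = 1 + 0*(-7) = 1 + 0 = 1)
t = 19 (t = 1 - 1*(-18) = 1 + 18 = 19)
t*G = 19*(-98) = -1862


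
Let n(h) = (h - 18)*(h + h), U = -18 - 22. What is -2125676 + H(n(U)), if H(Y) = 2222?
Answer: -2123454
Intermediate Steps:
U = -40
n(h) = 2*h*(-18 + h) (n(h) = (-18 + h)*(2*h) = 2*h*(-18 + h))
-2125676 + H(n(U)) = -2125676 + 2222 = -2123454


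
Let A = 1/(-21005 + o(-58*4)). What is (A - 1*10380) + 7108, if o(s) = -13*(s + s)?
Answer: -48991657/14973 ≈ -3272.0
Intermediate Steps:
o(s) = -26*s
A = -1/14973 (A = 1/(-21005 - (-1508)*4) = 1/(-21005 - 26*(-232)) = 1/(-21005 + 6032) = 1/(-14973) = -1/14973 ≈ -6.6787e-5)
(A - 1*10380) + 7108 = (-1/14973 - 1*10380) + 7108 = (-1/14973 - 10380) + 7108 = -155419741/14973 + 7108 = -48991657/14973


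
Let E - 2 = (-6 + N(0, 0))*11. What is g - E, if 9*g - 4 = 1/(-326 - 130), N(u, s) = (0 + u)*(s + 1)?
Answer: 264479/4104 ≈ 64.444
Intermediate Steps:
N(u, s) = u*(1 + s)
g = 1823/4104 (g = 4/9 + 1/(9*(-326 - 130)) = 4/9 + (⅑)/(-456) = 4/9 + (⅑)*(-1/456) = 4/9 - 1/4104 = 1823/4104 ≈ 0.44420)
E = -64 (E = 2 + (-6 + 0*(1 + 0))*11 = 2 + (-6 + 0*1)*11 = 2 + (-6 + 0)*11 = 2 - 6*11 = 2 - 66 = -64)
g - E = 1823/4104 - 1*(-64) = 1823/4104 + 64 = 264479/4104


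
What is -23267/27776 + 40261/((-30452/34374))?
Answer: -9610198259287/211458688 ≈ -45447.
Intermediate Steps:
-23267/27776 + 40261/((-30452/34374)) = -23267*1/27776 + 40261/((-30452*1/34374)) = -23267/27776 + 40261/(-15226/17187) = -23267/27776 + 40261*(-17187/15226) = -23267/27776 - 691965807/15226 = -9610198259287/211458688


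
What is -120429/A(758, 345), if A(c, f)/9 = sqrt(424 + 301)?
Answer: -13381*sqrt(29)/145 ≈ -496.96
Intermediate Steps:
A(c, f) = 45*sqrt(29) (A(c, f) = 9*sqrt(424 + 301) = 9*sqrt(725) = 9*(5*sqrt(29)) = 45*sqrt(29))
-120429/A(758, 345) = -120429*sqrt(29)/1305 = -13381*sqrt(29)/145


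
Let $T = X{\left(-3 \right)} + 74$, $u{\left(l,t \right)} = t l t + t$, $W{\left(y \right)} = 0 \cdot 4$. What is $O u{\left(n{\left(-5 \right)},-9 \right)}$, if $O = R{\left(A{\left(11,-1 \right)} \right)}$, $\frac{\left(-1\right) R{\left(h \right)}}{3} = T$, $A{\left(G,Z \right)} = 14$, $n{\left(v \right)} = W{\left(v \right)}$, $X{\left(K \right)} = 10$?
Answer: $2268$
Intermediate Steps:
$W{\left(y \right)} = 0$
$n{\left(v \right)} = 0$
$u{\left(l,t \right)} = t + l t^{2}$ ($u{\left(l,t \right)} = l t t + t = l t^{2} + t = t + l t^{2}$)
$T = 84$ ($T = 10 + 74 = 84$)
$R{\left(h \right)} = -252$ ($R{\left(h \right)} = \left(-3\right) 84 = -252$)
$O = -252$
$O u{\left(n{\left(-5 \right)},-9 \right)} = - 252 \left(- 9 \left(1 + 0 \left(-9\right)\right)\right) = - 252 \left(- 9 \left(1 + 0\right)\right) = - 252 \left(\left(-9\right) 1\right) = \left(-252\right) \left(-9\right) = 2268$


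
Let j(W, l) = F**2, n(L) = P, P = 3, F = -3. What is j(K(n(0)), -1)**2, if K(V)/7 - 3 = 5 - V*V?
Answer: 81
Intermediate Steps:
n(L) = 3
K(V) = 56 - 7*V**2 (K(V) = 21 + 7*(5 - V*V) = 21 + 7*(5 - V**2) = 21 + (35 - 7*V**2) = 56 - 7*V**2)
j(W, l) = 9 (j(W, l) = (-3)**2 = 9)
j(K(n(0)), -1)**2 = 9**2 = 81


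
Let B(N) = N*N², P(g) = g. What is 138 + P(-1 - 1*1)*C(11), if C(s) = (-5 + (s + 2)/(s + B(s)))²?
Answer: 79416707/900482 ≈ 88.194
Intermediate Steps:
B(N) = N³
C(s) = (-5 + (2 + s)/(s + s³))² (C(s) = (-5 + (s + 2)/(s + s³))² = (-5 + (2 + s)/(s + s³))²)
138 + P(-1 - 1*1)*C(11) = 138 + (-1 - 1*1)*((-2 + 4*11 + 5*11³)²/(11²*(1 + 11²)²)) = 138 + (-1 - 1)*((-2 + 44 + 5*1331)²/(121*(1 + 121)²)) = 138 - 2*(-2 + 44 + 6655)²/(121*122²) = 138 - 2*6697²/(121*14884) = 138 - 2*44849809/(121*14884) = 138 - 2*44849809/1800964 = 138 - 44849809/900482 = 79416707/900482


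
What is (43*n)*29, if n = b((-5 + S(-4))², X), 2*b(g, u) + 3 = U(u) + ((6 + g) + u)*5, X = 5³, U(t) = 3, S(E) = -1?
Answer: 1041245/2 ≈ 5.2062e+5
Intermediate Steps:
X = 125
b(g, u) = 15 + 5*g/2 + 5*u/2 (b(g, u) = -3/2 + (3 + ((6 + g) + u)*5)/2 = -3/2 + (3 + (6 + g + u)*5)/2 = -3/2 + (3 + (30 + 5*g + 5*u))/2 = -3/2 + (33 + 5*g + 5*u)/2 = -3/2 + (33/2 + 5*g/2 + 5*u/2) = 15 + 5*g/2 + 5*u/2)
n = 835/2 (n = 15 + 5*(-5 - 1)²/2 + (5/2)*125 = 15 + (5/2)*(-6)² + 625/2 = 15 + (5/2)*36 + 625/2 = 15 + 90 + 625/2 = 835/2 ≈ 417.50)
(43*n)*29 = (43*(835/2))*29 = (35905/2)*29 = 1041245/2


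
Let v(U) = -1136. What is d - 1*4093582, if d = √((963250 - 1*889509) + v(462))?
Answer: -4093582 + √72605 ≈ -4.0933e+6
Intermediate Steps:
d = √72605 (d = √((963250 - 1*889509) - 1136) = √((963250 - 889509) - 1136) = √(73741 - 1136) = √72605 ≈ 269.45)
d - 1*4093582 = √72605 - 1*4093582 = √72605 - 4093582 = -4093582 + √72605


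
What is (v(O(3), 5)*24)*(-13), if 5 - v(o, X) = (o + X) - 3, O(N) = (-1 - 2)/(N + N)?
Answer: -1092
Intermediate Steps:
O(N) = -3/(2*N) (O(N) = -3*1/(2*N) = -3/(2*N))
v(o, X) = 8 - X - o (v(o, X) = 5 - ((o + X) - 3) = 5 - ((X + o) - 3) = 5 - (-3 + X + o) = 5 + (3 - X - o) = 8 - X - o)
(v(O(3), 5)*24)*(-13) = ((8 - 1*5 - (-3)/(2*3))*24)*(-13) = ((8 - 5 - (-3)/(2*3))*24)*(-13) = ((8 - 5 - 1*(-½))*24)*(-13) = ((8 - 5 + ½)*24)*(-13) = ((7/2)*24)*(-13) = 84*(-13) = -1092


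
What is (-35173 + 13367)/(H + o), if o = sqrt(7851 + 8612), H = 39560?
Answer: -862645360/1564977137 + 21806*sqrt(16463)/1564977137 ≈ -0.54943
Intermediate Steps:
o = sqrt(16463) ≈ 128.31
(-35173 + 13367)/(H + o) = (-35173 + 13367)/(39560 + sqrt(16463)) = -21806/(39560 + sqrt(16463))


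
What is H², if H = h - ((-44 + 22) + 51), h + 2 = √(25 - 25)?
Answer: 961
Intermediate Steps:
h = -2 (h = -2 + √(25 - 25) = -2 + √0 = -2 + 0 = -2)
H = -31 (H = -2 - ((-44 + 22) + 51) = -2 - (-22 + 51) = -2 - 1*29 = -2 - 29 = -31)
H² = (-31)² = 961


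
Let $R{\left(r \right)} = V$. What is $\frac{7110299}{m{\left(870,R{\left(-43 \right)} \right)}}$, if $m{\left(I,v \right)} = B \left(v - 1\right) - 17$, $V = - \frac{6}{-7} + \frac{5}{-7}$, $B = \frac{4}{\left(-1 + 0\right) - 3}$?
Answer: $-440461$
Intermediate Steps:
$B = -1$ ($B = \frac{4}{-1 - 3} = \frac{4}{-4} = 4 \left(- \frac{1}{4}\right) = -1$)
$V = \frac{1}{7}$ ($V = \left(-6\right) \left(- \frac{1}{7}\right) + 5 \left(- \frac{1}{7}\right) = \frac{6}{7} - \frac{5}{7} = \frac{1}{7} \approx 0.14286$)
$R{\left(r \right)} = \frac{1}{7}$
$m{\left(I,v \right)} = -16 - v$ ($m{\left(I,v \right)} = - (v - 1) - 17 = - (-1 + v) - 17 = \left(1 - v\right) - 17 = -16 - v$)
$\frac{7110299}{m{\left(870,R{\left(-43 \right)} \right)}} = \frac{7110299}{-16 - \frac{1}{7}} = \frac{7110299}{- \frac{113}{7}} = 7110299 \left(- \frac{7}{113}\right) = -440461$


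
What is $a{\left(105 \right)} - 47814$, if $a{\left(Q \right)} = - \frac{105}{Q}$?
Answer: $-47815$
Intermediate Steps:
$a{\left(105 \right)} - 47814 = - \frac{105}{105} - 47814 = \left(-105\right) \frac{1}{105} - 47814 = -1 - 47814 = -47815$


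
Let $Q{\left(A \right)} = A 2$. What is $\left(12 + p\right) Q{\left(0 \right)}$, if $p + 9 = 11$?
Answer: $0$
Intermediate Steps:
$Q{\left(A \right)} = 2 A$
$p = 2$ ($p = -9 + 11 = 2$)
$\left(12 + p\right) Q{\left(0 \right)} = \left(12 + 2\right) 2 \cdot 0 = 14 \cdot 0 = 0$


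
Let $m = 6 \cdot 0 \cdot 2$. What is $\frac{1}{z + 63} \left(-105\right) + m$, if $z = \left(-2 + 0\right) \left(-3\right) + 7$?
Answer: $- \frac{105}{76} \approx -1.3816$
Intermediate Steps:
$z = 13$ ($z = \left(-2\right) \left(-3\right) + 7 = 6 + 7 = 13$)
$m = 0$ ($m = 0 \cdot 2 = 0$)
$\frac{1}{z + 63} \left(-105\right) + m = \frac{1}{13 + 63} \left(-105\right) + 0 = \frac{1}{76} \left(-105\right) + 0 = - \frac{105}{76} + 0 = - \frac{105}{76}$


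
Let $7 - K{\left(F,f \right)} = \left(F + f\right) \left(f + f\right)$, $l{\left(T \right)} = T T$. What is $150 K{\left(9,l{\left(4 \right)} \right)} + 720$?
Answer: $-118230$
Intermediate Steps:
$l{\left(T \right)} = T^{2}$
$K{\left(F,f \right)} = 7 - 2 f \left(F + f\right)$ ($K{\left(F,f \right)} = 7 - \left(F + f\right) \left(f + f\right) = 7 - \left(F + f\right) 2 f = 7 - 2 f \left(F + f\right)$)
$150 K{\left(9,l{\left(4 \right)} \right)} + 720 = 150 \left(7 - 2 \left(4^{2}\right)^{2} - 18 \cdot 4^{2}\right) + 720 = 150 \left(7 - 2 \cdot 16^{2} - 18 \cdot 16\right) + 720 = 150 \left(7 - 512 - 288\right) + 720 = 150 \left(-793\right) + 720 = -118950 + 720 = -118230$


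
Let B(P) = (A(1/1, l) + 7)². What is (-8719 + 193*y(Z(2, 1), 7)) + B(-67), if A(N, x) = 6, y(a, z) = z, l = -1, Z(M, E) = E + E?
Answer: -7199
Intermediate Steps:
Z(M, E) = 2*E
B(P) = 169 (B(P) = (6 + 7)² = 13² = 169)
(-8719 + 193*y(Z(2, 1), 7)) + B(-67) = (-8719 + 193*7) + 169 = (-8719 + 1351) + 169 = -7368 + 169 = -7199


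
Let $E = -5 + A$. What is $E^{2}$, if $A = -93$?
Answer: $9604$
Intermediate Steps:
$E = -98$ ($E = -5 - 93 = -98$)
$E^{2} = \left(-98\right)^{2} = 9604$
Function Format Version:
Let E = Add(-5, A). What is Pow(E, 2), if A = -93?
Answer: 9604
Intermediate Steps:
E = -98 (E = Add(-5, -93) = -98)
Pow(E, 2) = Pow(-98, 2) = 9604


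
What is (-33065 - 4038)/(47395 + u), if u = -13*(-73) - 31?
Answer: -37103/48313 ≈ -0.76797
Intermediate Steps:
u = 918 (u = 949 - 31 = 918)
(-33065 - 4038)/(47395 + u) = (-33065 - 4038)/(47395 + 918) = -37103/48313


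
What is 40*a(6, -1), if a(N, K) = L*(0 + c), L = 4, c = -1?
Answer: -160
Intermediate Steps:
a(N, K) = -4 (a(N, K) = 4*(0 - 1) = 4*(-1) = -4)
40*a(6, -1) = 40*(-4) = -160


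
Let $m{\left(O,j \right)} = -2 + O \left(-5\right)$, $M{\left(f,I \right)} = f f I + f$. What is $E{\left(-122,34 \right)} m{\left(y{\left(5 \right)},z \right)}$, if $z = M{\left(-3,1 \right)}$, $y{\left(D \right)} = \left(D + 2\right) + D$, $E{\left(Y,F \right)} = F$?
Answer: $-2108$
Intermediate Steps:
$M{\left(f,I \right)} = f + I f^{2}$ ($M{\left(f,I \right)} = f^{2} I + f = I f^{2} + f = f + I f^{2}$)
$y{\left(D \right)} = 2 + 2 D$ ($y{\left(D \right)} = \left(2 + D\right) + D = 2 + 2 D$)
$z = 6$ ($z = - 3 \left(1 + 1 \left(-3\right)\right) = - 3 \left(1 - 3\right) = \left(-3\right) \left(-2\right) = 6$)
$m{\left(O,j \right)} = -2 - 5 O$
$E{\left(-122,34 \right)} m{\left(y{\left(5 \right)},z \right)} = 34 \left(-2 - 5 \left(2 + 2 \cdot 5\right)\right) = 34 \left(-2 - 5 \left(2 + 10\right)\right) = 34 \left(-2 - 60\right) = 34 \left(-62\right) = -2108$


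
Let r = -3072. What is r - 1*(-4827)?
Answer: 1755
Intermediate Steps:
r - 1*(-4827) = -3072 - 1*(-4827) = -3072 + 4827 = 1755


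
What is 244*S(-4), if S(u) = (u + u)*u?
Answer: 7808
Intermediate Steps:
S(u) = 2*u**2 (S(u) = (2*u)*u = 2*u**2)
244*S(-4) = 244*(2*(-4)**2) = 244*(2*16) = 244*32 = 7808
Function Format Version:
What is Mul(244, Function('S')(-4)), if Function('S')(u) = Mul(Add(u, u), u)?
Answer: 7808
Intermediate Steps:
Function('S')(u) = Mul(2, Pow(u, 2)) (Function('S')(u) = Mul(Mul(2, u), u) = Mul(2, Pow(u, 2)))
Mul(244, Function('S')(-4)) = Mul(244, Mul(2, Pow(-4, 2))) = Mul(244, Mul(2, 16)) = Mul(244, 32) = 7808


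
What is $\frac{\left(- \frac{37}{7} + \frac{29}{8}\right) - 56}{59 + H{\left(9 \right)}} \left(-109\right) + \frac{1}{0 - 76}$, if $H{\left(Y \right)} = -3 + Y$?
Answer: $\frac{6686349}{69160} \approx 96.679$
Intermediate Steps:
$\frac{\left(- \frac{37}{7} + \frac{29}{8}\right) - 56}{59 + H{\left(9 \right)}} \left(-109\right) + \frac{1}{0 - 76} = \frac{\left(- \frac{37}{7} + \frac{29}{8}\right) - 56}{59 + \left(-3 + 9\right)} \left(-109\right) + \frac{1}{0 - 76} = \frac{\left(\left(-37\right) \frac{1}{7} + 29 \cdot \frac{1}{8}\right) - 56}{59 + 6} \left(-109\right) + \frac{1}{-76} = \frac{\left(- \frac{37}{7} + \frac{29}{8}\right) - 56}{65} \left(-109\right) - \frac{1}{76} = \left(- \frac{93}{56} - 56\right) \frac{1}{65} \left(-109\right) - \frac{1}{76} = \left(- \frac{3229}{56}\right) \frac{1}{65} \left(-109\right) - \frac{1}{76} = \left(- \frac{3229}{3640}\right) \left(-109\right) - \frac{1}{76} = \frac{351961}{3640} - \frac{1}{76} = \frac{6686349}{69160}$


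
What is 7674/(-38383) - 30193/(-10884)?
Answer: 1075374103/417760572 ≈ 2.5741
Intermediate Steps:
7674/(-38383) - 30193/(-10884) = 7674*(-1/38383) - 30193*(-1/10884) = -7674/38383 + 30193/10884 = 1075374103/417760572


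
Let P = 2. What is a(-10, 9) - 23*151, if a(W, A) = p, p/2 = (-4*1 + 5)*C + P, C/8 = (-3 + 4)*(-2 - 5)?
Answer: -3581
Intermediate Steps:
C = -56 (C = 8*((-3 + 4)*(-2 - 5)) = 8*(1*(-7)) = 8*(-7) = -56)
p = -108 (p = 2*((-4*1 + 5)*(-56) + 2) = 2*((-4 + 5)*(-56) + 2) = 2*(1*(-56) + 2) = 2*(-56 + 2) = 2*(-54) = -108)
a(W, A) = -108
a(-10, 9) - 23*151 = -108 - 23*151 = -108 - 3473 = -3581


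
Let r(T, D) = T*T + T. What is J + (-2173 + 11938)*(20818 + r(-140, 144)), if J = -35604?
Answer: 393279066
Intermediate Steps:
r(T, D) = T + T**2 (r(T, D) = T**2 + T = T + T**2)
J + (-2173 + 11938)*(20818 + r(-140, 144)) = -35604 + (-2173 + 11938)*(20818 - 140*(1 - 140)) = -35604 + 9765*(20818 - 140*(-139)) = -35604 + 9765*(20818 + 19460) = -35604 + 9765*40278 = -35604 + 393314670 = 393279066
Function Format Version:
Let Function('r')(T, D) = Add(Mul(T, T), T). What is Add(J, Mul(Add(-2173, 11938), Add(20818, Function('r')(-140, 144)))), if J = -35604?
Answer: 393279066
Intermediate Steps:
Function('r')(T, D) = Add(T, Pow(T, 2)) (Function('r')(T, D) = Add(Pow(T, 2), T) = Add(T, Pow(T, 2)))
Add(J, Mul(Add(-2173, 11938), Add(20818, Function('r')(-140, 144)))) = Add(-35604, Mul(Add(-2173, 11938), Add(20818, Mul(-140, Add(1, -140))))) = Add(-35604, Mul(9765, Add(20818, Mul(-140, -139)))) = Add(-35604, Mul(9765, Add(20818, 19460))) = Add(-35604, Mul(9765, 40278)) = Add(-35604, 393314670) = 393279066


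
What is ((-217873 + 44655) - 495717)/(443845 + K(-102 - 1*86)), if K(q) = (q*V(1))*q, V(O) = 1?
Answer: -668935/479189 ≈ -1.3960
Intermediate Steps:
K(q) = q**2 (K(q) = (q*1)*q = q*q = q**2)
((-217873 + 44655) - 495717)/(443845 + K(-102 - 1*86)) = ((-217873 + 44655) - 495717)/(443845 + (-102 - 1*86)**2) = (-173218 - 495717)/(443845 + (-102 - 86)**2) = -668935/(443845 + (-188)**2) = -668935/(443845 + 35344) = -668935/479189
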